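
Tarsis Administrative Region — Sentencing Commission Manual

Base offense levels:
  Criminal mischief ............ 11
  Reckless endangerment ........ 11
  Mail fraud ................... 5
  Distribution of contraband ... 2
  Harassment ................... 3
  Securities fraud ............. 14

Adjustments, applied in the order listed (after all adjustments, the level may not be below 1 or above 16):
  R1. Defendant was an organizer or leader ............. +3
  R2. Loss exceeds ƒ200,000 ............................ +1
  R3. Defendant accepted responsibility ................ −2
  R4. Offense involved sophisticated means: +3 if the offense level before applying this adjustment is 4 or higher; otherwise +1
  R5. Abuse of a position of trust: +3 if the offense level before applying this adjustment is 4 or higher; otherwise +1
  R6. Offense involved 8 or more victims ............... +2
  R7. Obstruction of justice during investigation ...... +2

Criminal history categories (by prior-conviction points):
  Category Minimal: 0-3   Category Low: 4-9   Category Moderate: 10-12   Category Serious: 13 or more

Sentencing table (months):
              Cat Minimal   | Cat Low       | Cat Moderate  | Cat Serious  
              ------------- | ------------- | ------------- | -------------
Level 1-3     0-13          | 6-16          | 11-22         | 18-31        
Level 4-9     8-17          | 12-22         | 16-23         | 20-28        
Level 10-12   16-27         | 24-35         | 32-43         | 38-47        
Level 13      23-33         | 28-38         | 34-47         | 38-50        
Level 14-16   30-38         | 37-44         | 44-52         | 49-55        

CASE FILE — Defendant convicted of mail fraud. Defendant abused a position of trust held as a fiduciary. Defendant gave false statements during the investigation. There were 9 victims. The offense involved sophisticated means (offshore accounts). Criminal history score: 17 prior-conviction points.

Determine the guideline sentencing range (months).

Base offense level for mail fraud: 5.
R4 applies (level before this adjustment is 5 ≥ 4, so +3): 5 + 3 = 8.
R5 applies (level before this adjustment is 8 ≥ 4, so +3): 8 + 3 = 11.
R6 applies: 11 + 2 = 13.
R7 applies: 13 + 2 = 15.
Final offense level: 15.
Criminal history: 17 prior points → Category Serious (13+).
Level 15 falls in the 14-16 band.
Grid: Level 14-16 × Category Serious = 49-55 months.

49-55 months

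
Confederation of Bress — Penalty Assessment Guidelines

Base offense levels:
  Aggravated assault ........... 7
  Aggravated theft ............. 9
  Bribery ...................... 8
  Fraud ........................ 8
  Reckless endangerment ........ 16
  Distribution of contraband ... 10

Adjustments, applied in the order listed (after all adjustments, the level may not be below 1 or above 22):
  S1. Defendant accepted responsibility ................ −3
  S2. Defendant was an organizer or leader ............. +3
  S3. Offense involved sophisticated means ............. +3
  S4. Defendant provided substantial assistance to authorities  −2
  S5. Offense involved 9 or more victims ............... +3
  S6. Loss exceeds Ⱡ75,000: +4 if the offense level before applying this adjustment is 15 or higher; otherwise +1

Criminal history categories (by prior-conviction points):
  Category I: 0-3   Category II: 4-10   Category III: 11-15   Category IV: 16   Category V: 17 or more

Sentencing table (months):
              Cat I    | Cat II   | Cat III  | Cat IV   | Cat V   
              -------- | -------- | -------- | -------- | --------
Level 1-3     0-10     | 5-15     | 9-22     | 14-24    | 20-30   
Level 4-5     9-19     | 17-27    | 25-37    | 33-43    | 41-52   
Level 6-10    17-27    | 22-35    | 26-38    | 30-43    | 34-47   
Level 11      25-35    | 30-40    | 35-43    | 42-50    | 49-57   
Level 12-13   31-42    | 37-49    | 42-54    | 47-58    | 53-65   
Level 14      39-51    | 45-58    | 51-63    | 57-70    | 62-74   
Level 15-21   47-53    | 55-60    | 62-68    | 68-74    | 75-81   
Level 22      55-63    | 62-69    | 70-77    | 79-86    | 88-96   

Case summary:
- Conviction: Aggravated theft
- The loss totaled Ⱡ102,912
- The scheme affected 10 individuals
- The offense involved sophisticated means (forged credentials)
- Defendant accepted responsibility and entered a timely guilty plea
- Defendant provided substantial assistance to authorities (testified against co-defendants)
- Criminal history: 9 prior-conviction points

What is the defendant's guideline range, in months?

Base offense level for aggravated theft: 9.
S1 applies: 9 − 3 = 6.
S3 applies: 6 + 3 = 9.
S4 applies: 9 − 2 = 7.
S5 applies: 7 + 3 = 10.
S6 applies (level before this adjustment is 10 < 15, so +1): 10 + 1 = 11.
Final offense level: 11.
Criminal history: 9 prior points → Category II (4-10).
Level 11 falls in the 11 band.
Grid: Level 11 × Category II = 30-40 months.

30-40 months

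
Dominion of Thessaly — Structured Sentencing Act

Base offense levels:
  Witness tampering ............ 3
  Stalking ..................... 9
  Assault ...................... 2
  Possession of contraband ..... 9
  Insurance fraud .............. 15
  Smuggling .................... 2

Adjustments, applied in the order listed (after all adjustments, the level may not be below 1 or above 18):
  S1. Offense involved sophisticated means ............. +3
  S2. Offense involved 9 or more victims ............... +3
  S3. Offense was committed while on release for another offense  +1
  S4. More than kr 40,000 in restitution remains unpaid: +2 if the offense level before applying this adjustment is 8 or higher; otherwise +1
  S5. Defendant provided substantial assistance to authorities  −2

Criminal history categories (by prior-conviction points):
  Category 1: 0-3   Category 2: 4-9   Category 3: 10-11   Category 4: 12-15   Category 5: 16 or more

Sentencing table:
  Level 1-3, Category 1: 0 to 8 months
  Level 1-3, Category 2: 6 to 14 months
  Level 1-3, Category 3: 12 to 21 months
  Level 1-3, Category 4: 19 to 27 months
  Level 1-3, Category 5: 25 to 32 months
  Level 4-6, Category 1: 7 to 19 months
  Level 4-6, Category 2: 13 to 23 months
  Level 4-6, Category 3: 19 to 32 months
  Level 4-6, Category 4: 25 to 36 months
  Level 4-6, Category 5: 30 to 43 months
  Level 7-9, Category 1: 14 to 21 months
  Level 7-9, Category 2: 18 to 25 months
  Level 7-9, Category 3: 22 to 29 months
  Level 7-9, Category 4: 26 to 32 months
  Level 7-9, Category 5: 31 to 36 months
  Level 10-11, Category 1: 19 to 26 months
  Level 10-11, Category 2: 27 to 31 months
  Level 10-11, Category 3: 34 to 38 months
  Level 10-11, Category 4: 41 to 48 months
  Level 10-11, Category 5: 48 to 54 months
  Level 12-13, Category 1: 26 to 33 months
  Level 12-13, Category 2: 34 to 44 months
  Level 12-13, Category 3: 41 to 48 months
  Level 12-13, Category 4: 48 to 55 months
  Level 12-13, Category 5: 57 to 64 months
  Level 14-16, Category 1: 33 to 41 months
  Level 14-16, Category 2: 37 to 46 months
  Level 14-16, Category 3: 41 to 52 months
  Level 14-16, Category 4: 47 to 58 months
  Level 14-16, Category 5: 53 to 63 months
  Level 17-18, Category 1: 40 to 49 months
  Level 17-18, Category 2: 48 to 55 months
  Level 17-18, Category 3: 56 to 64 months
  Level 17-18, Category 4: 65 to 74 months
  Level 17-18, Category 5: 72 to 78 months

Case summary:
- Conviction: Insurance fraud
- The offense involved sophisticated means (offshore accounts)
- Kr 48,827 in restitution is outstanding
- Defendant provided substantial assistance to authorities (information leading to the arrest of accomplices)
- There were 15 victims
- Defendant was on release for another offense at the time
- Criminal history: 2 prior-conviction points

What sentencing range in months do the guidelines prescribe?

40-49 months

Base offense level for insurance fraud: 15.
S1 applies: 15 + 3 = 18.
S2 applies: 18 + 3 = 21.
S3 applies: 21 + 1 = 22.
S4 applies (level before this adjustment is 22 ≥ 8, so +2): 22 + 2 = 24.
S5 applies: 24 − 2 = 22.
Level 22 exceeds the maximum of 18; capped at 18.
Final offense level: 18.
Criminal history: 2 prior points → Category 1 (0-3).
Level 18 falls in the 17-18 band.
Grid: Level 17-18 × Category 1 = 40-49 months.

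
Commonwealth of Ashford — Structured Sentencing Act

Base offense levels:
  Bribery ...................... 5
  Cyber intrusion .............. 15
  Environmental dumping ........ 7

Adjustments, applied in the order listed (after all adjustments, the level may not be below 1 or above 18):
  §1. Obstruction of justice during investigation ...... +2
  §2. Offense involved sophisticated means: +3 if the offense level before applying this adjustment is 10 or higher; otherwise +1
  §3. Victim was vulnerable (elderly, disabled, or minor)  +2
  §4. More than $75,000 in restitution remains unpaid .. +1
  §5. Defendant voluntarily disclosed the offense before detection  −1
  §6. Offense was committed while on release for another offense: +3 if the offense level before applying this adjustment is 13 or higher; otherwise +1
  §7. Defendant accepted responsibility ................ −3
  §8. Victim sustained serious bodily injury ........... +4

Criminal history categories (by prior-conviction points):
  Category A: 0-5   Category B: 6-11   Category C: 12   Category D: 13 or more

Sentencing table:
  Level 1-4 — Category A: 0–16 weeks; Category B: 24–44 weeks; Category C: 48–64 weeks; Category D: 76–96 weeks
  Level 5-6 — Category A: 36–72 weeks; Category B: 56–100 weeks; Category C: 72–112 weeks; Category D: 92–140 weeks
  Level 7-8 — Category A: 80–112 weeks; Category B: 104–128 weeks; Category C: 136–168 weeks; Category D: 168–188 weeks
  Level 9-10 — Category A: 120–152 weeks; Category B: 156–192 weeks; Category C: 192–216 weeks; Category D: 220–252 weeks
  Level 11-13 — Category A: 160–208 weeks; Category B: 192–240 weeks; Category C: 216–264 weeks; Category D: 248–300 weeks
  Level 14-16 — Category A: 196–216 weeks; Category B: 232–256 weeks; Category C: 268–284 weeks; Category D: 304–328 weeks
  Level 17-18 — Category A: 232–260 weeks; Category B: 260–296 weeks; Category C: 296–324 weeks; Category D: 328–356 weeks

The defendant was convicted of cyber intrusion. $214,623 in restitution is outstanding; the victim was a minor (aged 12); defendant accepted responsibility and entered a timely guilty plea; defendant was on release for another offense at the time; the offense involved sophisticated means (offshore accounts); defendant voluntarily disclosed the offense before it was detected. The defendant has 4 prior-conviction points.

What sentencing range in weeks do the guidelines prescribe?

232-260 weeks

Base offense level for cyber intrusion: 15.
§1 does not apply.
§2 applies (level before this adjustment is 15 ≥ 10, so +3): 15 + 3 = 18.
§3 applies: 18 + 2 = 20.
§4 applies: 20 + 1 = 21.
§5 applies: 21 − 1 = 20.
§6 applies (level before this adjustment is 20 ≥ 13, so +3): 20 + 3 = 23.
§7 applies: 23 − 3 = 20.
Level 20 exceeds the maximum of 18; capped at 18.
Final offense level: 18.
Criminal history: 4 prior points → Category A (0-5).
Level 18 falls in the 17-18 band.
Grid: Level 17-18 × Category A = 232-260 weeks.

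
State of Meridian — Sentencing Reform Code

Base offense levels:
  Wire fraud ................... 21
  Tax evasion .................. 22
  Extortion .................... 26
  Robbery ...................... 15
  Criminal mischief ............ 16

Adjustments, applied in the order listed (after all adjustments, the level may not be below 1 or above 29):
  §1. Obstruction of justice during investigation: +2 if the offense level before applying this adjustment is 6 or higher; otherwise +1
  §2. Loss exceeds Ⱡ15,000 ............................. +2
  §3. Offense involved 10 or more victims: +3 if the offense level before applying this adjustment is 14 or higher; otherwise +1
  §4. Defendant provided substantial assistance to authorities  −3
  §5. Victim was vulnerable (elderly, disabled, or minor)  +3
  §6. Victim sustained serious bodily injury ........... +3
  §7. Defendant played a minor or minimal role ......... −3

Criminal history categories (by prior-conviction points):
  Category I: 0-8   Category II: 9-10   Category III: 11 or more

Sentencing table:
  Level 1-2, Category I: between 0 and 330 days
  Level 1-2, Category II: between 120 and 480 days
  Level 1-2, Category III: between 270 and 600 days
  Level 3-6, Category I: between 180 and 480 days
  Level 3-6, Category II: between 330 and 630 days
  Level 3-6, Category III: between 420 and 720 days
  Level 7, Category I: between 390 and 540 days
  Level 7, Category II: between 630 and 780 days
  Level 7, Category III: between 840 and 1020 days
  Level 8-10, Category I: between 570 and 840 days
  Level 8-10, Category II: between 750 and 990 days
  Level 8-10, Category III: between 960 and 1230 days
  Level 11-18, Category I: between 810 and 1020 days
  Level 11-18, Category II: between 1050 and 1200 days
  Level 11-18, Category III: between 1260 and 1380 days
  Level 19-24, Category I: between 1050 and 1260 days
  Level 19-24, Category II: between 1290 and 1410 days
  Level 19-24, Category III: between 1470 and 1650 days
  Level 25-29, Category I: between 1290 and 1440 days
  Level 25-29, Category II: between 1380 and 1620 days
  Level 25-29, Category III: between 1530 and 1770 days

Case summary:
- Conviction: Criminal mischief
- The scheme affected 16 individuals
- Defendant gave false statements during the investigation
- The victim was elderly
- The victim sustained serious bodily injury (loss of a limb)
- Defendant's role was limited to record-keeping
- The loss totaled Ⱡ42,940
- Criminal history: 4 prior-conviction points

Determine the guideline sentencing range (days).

1290-1440 days

Base offense level for criminal mischief: 16.
§1 applies (level before this adjustment is 16 ≥ 6, so +2): 16 + 2 = 18.
§2 applies: 18 + 2 = 20.
§3 applies (level before this adjustment is 20 ≥ 14, so +3): 20 + 3 = 23.
§5 applies: 23 + 3 = 26.
§6 applies: 26 + 3 = 29.
§7 applies: 29 − 3 = 26.
Final offense level: 26.
Criminal history: 4 prior points → Category I (0-8).
Level 26 falls in the 25-29 band.
Grid: Level 25-29 × Category I = 1290-1440 days.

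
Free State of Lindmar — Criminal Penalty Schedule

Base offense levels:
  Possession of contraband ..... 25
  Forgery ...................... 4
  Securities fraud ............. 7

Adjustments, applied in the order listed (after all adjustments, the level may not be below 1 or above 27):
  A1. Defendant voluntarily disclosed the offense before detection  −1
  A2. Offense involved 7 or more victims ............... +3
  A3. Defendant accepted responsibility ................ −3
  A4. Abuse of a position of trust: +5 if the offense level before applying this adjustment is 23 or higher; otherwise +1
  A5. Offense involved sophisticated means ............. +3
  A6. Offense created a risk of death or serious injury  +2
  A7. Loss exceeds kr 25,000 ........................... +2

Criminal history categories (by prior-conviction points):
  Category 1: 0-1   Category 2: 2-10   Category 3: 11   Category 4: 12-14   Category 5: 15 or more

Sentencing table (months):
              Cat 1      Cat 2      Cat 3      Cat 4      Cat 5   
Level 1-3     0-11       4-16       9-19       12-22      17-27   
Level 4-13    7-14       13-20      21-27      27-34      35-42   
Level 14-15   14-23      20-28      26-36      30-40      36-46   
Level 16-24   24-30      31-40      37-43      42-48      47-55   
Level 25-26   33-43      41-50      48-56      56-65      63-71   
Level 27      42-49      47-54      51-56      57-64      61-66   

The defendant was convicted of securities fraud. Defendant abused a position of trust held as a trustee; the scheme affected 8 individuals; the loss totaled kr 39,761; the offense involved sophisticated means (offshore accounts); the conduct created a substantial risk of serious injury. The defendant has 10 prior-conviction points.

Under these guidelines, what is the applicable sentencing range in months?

Base offense level for securities fraud: 7.
A2 applies: 7 + 3 = 10.
A3 does not apply.
A4 applies (level before this adjustment is 10 < 23, so +1): 10 + 1 = 11.
A5 applies: 11 + 3 = 14.
A6 applies: 14 + 2 = 16.
A7 applies: 16 + 2 = 18.
Final offense level: 18.
Criminal history: 10 prior points → Category 2 (2-10).
Level 18 falls in the 16-24 band.
Grid: Level 16-24 × Category 2 = 31-40 months.

31-40 months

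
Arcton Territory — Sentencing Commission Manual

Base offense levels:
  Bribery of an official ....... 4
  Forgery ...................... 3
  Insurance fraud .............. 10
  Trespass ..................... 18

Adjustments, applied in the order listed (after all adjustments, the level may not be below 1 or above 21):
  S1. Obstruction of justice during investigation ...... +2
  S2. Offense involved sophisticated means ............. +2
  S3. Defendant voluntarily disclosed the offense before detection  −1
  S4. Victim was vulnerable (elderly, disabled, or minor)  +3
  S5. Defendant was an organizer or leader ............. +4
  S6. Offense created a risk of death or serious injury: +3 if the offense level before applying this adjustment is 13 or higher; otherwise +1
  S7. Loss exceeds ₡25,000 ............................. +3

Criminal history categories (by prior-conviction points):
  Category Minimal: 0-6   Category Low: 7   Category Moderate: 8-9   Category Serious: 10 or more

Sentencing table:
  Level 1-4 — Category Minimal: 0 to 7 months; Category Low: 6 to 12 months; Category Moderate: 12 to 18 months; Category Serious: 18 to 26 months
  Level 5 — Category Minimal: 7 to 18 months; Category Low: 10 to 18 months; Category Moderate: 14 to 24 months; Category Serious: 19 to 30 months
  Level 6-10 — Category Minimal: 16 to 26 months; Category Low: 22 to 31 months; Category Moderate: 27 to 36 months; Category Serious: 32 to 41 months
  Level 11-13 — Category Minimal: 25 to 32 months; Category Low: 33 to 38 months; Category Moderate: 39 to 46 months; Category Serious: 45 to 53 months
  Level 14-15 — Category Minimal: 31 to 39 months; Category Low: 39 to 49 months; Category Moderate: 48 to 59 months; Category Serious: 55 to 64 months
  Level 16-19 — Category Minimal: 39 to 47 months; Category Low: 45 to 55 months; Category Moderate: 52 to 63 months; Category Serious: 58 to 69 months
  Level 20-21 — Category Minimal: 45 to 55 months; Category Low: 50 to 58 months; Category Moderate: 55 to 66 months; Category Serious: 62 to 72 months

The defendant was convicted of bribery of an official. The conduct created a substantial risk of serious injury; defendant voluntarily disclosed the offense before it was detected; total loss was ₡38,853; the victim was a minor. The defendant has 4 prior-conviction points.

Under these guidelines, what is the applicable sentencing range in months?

16-26 months

Base offense level for bribery of an official: 4.
S1 does not apply.
S3 applies: 4 − 1 = 3.
S4 applies: 3 + 3 = 6.
S5 does not apply.
S6 applies (level before this adjustment is 6 < 13, so +1): 6 + 1 = 7.
S7 applies: 7 + 3 = 10.
Final offense level: 10.
Criminal history: 4 prior points → Category Minimal (0-6).
Level 10 falls in the 6-10 band.
Grid: Level 6-10 × Category Minimal = 16-26 months.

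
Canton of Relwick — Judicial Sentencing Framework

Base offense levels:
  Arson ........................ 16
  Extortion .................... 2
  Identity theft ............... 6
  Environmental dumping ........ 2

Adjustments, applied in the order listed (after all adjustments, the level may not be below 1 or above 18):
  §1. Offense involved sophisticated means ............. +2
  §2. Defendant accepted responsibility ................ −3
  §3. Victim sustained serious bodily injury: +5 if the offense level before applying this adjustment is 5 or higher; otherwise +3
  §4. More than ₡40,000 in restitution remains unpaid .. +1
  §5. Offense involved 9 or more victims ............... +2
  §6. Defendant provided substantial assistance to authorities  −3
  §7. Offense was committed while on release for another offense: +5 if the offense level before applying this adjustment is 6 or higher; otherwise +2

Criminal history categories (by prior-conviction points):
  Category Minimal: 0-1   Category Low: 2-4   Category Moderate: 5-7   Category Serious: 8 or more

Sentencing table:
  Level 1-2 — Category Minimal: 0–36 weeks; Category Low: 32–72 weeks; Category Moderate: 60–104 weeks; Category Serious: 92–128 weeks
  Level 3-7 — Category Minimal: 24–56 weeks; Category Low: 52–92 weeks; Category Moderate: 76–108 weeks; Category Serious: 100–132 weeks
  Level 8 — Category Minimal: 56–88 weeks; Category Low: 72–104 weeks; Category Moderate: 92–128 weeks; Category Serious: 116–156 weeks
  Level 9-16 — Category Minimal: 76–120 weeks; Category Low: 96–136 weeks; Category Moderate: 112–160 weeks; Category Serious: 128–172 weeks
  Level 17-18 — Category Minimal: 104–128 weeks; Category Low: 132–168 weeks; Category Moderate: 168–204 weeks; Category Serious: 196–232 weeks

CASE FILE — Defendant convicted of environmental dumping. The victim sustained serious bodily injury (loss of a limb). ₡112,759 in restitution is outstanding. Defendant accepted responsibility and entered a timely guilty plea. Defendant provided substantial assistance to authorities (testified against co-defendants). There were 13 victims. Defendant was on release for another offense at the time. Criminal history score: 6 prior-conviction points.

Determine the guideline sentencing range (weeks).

Base offense level for environmental dumping: 2.
§1 does not apply.
§2 applies: 2 − 3 = -1.
§3 applies (level before this adjustment is -1 < 5, so +3): -1 + 3 = 2.
§4 applies: 2 + 1 = 3.
§5 applies: 3 + 2 = 5.
§6 applies: 5 − 3 = 2.
§7 applies (level before this adjustment is 2 < 6, so +2): 2 + 2 = 4.
Final offense level: 4.
Criminal history: 6 prior points → Category Moderate (5-7).
Level 4 falls in the 3-7 band.
Grid: Level 3-7 × Category Moderate = 76-108 weeks.

76-108 weeks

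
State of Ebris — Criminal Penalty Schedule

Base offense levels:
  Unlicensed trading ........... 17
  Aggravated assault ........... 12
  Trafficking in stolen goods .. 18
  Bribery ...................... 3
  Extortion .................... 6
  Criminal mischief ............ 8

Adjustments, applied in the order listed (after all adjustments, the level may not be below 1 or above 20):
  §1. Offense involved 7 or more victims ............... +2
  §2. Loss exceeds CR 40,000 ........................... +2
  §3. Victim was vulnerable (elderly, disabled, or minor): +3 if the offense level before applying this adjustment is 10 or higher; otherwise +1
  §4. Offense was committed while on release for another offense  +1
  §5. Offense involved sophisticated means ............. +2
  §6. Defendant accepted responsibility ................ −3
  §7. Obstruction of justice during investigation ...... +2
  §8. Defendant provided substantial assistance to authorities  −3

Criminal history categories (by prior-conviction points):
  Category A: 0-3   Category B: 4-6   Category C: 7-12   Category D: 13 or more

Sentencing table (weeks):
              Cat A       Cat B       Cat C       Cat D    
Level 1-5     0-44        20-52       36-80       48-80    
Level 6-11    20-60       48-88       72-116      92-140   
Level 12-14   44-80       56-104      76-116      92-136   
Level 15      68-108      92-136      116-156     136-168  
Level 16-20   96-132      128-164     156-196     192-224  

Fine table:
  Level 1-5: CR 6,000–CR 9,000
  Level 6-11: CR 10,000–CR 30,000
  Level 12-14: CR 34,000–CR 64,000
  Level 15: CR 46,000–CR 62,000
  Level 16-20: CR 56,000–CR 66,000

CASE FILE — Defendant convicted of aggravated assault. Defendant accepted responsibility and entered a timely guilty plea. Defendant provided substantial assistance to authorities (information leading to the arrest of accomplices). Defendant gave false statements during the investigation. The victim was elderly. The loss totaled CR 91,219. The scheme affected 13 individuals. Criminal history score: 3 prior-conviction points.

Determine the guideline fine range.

CR 46,000–CR 62,000

Base offense level for aggravated assault: 12.
§1 applies: 12 + 2 = 14.
§2 applies: 14 + 2 = 16.
§3 applies (level before this adjustment is 16 ≥ 10, so +3): 16 + 3 = 19.
§4 does not apply.
§5 does not apply.
§6 applies: 19 − 3 = 16.
§7 applies: 16 + 2 = 18.
§8 applies: 18 − 3 = 15.
Final offense level: 15.
Level 15 falls in the 15 band.
Fine table: Level 15 → CR 46,000–CR 62,000.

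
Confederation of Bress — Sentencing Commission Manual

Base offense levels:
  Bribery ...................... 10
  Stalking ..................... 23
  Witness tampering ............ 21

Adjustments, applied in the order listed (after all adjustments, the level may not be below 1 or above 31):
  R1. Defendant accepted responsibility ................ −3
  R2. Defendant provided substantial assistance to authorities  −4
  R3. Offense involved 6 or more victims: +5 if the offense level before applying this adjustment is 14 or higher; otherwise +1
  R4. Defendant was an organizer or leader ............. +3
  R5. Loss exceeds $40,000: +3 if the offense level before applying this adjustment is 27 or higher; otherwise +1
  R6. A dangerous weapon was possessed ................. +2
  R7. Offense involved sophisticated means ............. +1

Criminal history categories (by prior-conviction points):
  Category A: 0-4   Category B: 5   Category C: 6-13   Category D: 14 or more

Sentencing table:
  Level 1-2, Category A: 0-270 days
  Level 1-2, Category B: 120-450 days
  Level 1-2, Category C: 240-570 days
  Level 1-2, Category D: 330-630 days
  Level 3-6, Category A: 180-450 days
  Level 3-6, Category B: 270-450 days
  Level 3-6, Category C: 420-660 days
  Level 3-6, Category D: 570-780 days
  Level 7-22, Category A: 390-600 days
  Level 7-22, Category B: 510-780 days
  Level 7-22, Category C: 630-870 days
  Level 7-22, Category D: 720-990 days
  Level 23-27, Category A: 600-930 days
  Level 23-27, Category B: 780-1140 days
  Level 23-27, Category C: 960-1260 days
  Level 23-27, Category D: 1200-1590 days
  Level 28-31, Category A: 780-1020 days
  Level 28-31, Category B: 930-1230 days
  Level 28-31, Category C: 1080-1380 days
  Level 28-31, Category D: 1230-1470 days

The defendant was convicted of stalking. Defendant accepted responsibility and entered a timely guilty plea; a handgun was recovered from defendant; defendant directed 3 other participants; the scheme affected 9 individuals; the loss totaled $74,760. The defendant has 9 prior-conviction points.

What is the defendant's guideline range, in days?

1080-1380 days

Base offense level for stalking: 23.
R1 applies: 23 − 3 = 20.
R2 does not apply.
R3 applies (level before this adjustment is 20 ≥ 14, so +5): 20 + 5 = 25.
R4 applies: 25 + 3 = 28.
R5 applies (level before this adjustment is 28 ≥ 27, so +3): 28 + 3 = 31.
R6 applies: 31 + 2 = 33.
R7 does not apply.
Level 33 exceeds the maximum of 31; capped at 31.
Final offense level: 31.
Criminal history: 9 prior points → Category C (6-13).
Level 31 falls in the 28-31 band.
Grid: Level 28-31 × Category C = 1080-1380 days.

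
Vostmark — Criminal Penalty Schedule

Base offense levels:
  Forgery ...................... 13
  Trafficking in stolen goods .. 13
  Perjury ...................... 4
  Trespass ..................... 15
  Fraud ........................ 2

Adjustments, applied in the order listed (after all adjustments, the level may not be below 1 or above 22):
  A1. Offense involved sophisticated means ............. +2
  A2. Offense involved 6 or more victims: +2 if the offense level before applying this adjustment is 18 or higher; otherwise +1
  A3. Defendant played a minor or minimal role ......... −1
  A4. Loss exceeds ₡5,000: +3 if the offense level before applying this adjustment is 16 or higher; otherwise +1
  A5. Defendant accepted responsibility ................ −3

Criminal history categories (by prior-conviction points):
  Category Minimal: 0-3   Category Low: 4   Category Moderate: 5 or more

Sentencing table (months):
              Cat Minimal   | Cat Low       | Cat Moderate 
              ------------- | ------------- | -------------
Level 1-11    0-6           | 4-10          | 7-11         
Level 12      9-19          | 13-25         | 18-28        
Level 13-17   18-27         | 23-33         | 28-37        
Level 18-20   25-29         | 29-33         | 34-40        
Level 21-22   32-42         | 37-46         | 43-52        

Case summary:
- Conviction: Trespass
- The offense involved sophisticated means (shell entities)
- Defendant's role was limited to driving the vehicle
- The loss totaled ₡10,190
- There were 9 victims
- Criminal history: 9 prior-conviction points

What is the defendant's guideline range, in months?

34-40 months

Base offense level for trespass: 15.
A1 applies: 15 + 2 = 17.
A2 applies (level before this adjustment is 17 < 18, so +1): 17 + 1 = 18.
A3 applies: 18 − 1 = 17.
A4 applies (level before this adjustment is 17 ≥ 16, so +3): 17 + 3 = 20.
A5 does not apply.
Final offense level: 20.
Criminal history: 9 prior points → Category Moderate (5+).
Level 20 falls in the 18-20 band.
Grid: Level 18-20 × Category Moderate = 34-40 months.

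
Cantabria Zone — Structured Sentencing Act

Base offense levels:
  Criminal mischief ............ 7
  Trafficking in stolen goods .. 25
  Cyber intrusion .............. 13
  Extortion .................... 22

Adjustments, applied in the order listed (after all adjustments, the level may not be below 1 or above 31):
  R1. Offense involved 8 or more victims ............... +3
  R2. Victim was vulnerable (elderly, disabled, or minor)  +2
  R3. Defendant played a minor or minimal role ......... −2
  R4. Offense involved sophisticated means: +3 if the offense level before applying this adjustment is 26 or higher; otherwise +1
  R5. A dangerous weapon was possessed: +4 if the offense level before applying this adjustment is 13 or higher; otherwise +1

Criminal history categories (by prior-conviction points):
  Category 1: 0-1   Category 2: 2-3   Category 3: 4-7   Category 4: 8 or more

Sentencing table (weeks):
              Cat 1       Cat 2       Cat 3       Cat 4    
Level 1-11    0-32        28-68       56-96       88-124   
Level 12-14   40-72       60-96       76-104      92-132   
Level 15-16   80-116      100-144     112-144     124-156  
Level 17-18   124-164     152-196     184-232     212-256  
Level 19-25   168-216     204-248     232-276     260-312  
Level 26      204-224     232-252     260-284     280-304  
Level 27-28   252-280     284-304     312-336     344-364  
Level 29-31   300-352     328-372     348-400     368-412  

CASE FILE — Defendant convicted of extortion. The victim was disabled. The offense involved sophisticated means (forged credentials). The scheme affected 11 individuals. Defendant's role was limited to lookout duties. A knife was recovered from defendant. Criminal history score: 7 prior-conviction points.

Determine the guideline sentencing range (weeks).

348-400 weeks

Base offense level for extortion: 22.
R1 applies: 22 + 3 = 25.
R2 applies: 25 + 2 = 27.
R3 applies: 27 − 2 = 25.
R4 applies (level before this adjustment is 25 < 26, so +1): 25 + 1 = 26.
R5 applies (level before this adjustment is 26 ≥ 13, so +4): 26 + 4 = 30.
Final offense level: 30.
Criminal history: 7 prior points → Category 3 (4-7).
Level 30 falls in the 29-31 band.
Grid: Level 29-31 × Category 3 = 348-400 weeks.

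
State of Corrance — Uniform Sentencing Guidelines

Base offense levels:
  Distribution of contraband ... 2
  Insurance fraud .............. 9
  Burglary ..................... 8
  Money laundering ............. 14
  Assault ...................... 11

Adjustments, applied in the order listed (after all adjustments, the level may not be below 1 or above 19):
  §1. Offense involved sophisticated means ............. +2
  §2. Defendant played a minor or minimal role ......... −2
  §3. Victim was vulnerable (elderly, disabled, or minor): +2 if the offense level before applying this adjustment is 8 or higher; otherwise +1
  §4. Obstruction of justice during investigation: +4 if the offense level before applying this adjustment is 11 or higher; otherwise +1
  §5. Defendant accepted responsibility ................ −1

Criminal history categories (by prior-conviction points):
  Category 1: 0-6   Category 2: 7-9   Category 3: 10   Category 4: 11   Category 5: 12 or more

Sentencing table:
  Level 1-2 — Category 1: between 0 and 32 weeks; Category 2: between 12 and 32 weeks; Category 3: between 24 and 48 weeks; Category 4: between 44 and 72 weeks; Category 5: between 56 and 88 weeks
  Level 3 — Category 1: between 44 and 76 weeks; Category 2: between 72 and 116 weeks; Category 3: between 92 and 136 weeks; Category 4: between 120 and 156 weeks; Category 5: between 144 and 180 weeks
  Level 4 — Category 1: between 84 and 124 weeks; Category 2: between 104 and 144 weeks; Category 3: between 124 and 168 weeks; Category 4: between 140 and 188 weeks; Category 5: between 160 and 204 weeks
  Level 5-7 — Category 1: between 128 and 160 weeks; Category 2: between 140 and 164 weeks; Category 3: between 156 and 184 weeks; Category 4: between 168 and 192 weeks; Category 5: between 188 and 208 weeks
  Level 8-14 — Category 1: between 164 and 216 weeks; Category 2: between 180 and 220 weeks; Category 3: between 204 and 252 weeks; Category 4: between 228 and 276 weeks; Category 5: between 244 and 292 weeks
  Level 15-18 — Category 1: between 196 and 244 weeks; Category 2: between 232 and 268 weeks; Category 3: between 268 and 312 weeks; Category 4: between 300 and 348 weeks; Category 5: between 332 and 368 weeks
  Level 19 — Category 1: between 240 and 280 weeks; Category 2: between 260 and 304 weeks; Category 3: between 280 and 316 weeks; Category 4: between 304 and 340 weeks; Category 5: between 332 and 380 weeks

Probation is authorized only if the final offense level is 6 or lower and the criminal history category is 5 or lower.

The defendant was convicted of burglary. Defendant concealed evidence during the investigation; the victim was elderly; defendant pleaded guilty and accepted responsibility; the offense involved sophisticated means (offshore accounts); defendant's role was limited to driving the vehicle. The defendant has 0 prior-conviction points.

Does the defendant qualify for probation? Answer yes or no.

No

Base offense level for burglary: 8.
§1 applies: 8 + 2 = 10.
§2 applies: 10 − 2 = 8.
§3 applies (level before this adjustment is 8 ≥ 8, so +2): 8 + 2 = 10.
§4 applies (level before this adjustment is 10 < 11, so +1): 10 + 1 = 11.
§5 applies: 11 − 1 = 10.
Final offense level: 10.
Criminal history: 0 prior points → Category 1 (0-6).
Level 10 falls in the 8-14 band.
Grid: Level 8-14 × Category 1 = 164-216 weeks.
Probation check: level 10 > 6 and category 1 ≤ 5 → not eligible.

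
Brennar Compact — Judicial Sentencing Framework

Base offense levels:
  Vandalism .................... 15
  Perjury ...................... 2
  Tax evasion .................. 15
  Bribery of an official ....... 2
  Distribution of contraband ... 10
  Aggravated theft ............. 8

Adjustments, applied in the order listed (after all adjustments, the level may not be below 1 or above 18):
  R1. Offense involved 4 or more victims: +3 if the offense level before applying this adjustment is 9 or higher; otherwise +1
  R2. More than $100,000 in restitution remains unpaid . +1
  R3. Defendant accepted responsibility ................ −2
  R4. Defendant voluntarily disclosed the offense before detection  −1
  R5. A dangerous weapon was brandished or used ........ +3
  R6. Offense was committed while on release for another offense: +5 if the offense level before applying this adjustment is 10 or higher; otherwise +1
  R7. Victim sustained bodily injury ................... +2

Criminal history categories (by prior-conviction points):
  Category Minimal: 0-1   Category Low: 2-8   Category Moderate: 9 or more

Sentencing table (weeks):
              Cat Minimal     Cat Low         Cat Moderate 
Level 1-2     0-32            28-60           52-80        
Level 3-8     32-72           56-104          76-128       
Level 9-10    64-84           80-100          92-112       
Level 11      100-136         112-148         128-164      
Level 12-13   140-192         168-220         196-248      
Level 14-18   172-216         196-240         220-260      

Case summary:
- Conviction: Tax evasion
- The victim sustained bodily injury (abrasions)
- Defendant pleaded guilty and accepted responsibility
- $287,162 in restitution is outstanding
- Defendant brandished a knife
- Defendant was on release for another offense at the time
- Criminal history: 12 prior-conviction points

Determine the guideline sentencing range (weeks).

220-260 weeks

Base offense level for tax evasion: 15.
R1 does not apply.
R2 applies: 15 + 1 = 16.
R3 applies: 16 − 2 = 14.
R5 applies: 14 + 3 = 17.
R6 applies (level before this adjustment is 17 ≥ 10, so +5): 17 + 5 = 22.
R7 applies: 22 + 2 = 24.
Level 24 exceeds the maximum of 18; capped at 18.
Final offense level: 18.
Criminal history: 12 prior points → Category Moderate (9+).
Level 18 falls in the 14-18 band.
Grid: Level 14-18 × Category Moderate = 220-260 weeks.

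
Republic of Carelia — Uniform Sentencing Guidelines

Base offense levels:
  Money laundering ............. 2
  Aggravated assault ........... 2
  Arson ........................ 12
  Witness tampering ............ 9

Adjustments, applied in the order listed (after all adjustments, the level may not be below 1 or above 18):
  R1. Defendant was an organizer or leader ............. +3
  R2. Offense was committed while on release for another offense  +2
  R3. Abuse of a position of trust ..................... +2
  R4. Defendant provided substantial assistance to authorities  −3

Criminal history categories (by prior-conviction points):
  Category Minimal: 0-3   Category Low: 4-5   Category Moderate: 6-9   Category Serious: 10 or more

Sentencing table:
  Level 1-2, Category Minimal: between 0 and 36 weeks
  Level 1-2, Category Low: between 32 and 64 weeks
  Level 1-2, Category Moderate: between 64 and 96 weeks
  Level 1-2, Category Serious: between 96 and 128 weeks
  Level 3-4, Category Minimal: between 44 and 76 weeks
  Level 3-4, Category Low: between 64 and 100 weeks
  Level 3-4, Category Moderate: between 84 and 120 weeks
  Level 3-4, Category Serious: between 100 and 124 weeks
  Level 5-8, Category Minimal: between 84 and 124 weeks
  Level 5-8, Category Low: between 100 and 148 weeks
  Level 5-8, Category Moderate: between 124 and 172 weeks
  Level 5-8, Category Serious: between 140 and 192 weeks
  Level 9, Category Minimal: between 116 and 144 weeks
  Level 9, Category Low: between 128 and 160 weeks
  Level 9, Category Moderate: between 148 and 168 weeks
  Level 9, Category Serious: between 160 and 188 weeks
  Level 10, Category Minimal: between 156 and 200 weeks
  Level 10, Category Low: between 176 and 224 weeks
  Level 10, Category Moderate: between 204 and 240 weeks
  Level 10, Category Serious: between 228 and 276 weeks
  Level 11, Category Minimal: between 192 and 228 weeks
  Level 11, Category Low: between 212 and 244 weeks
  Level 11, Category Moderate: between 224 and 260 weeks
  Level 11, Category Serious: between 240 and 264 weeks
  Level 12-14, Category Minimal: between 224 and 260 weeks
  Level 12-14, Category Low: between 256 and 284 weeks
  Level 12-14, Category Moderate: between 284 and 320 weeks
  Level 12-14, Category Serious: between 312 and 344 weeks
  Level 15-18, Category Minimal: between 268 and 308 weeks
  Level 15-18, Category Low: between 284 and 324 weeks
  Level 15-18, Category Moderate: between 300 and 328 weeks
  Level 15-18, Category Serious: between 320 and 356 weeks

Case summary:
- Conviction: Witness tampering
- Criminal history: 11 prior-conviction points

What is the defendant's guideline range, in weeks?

Base offense level for witness tampering: 9.
Final offense level: 9.
Criminal history: 11 prior points → Category Serious (10+).
Level 9 falls in the 9 band.
Grid: Level 9 × Category Serious = 160-188 weeks.

160-188 weeks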